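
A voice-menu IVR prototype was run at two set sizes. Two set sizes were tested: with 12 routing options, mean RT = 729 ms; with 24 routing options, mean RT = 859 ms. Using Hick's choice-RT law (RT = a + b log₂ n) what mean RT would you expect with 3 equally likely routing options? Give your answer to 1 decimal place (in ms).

RT is linear in log₂ n, so two points fix the line:
  b = (859 − 729) / (log₂ 24 − log₂ 12) = 130 / (4.5850 − 3.5850) = 130.000 ms/bit
  a = 729 − 130.000 × 3.5850 = 262.955 ms
Then RT(3) = 262.955 + 130.000 × log₂ 3 = 262.955 + 130.000 × 1.5850 ≈ 469.000 ms.

469.0 ms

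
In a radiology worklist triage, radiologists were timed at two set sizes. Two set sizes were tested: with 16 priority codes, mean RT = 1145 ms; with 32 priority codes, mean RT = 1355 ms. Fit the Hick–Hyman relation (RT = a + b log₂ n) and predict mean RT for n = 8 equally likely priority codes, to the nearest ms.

935 ms

With log₂ n on the abscissa the relation is linear; from the two conditions:
  b = (1355 − 1145) / (log₂ 32 − log₂ 16) = 210 / (5 − 4) = 210 ms/bit
  a = 1145 − 210 × 4 = 305 ms
Then RT(8) = 305 + 210 × log₂ 8 = 305 + 210 × 3 ≈ 935.000 ms.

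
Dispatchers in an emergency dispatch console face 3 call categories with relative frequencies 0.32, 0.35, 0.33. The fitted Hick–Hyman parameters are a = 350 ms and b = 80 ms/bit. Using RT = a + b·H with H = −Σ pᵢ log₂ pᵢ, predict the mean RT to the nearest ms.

H = 0.32·log₂(1/0.32) + 0.35·log₂(1/0.35) + 0.33·log₂(1/0.33) = 1.5840 bits.
RT = 350 + 80 × 1.5840 = 476.72 ms.

477 ms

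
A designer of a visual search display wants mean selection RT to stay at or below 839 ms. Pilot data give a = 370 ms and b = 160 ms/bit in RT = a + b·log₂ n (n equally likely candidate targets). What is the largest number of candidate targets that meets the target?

160·log₂ n ≤ 839 − 370 = 469, giving log₂ n ≤ 2.9312 and n ≤ 7.628. The largest whole number is 7.

7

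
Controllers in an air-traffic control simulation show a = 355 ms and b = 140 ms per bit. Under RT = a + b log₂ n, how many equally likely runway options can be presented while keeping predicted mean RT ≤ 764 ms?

Set 355 + 140·log₂ n ≤ 764 → log₂ n ≤ (764 − 355)/140 = 2.9214.
So n ≤ 2^2.9214 = 7.576; the largest integer n is 7.

7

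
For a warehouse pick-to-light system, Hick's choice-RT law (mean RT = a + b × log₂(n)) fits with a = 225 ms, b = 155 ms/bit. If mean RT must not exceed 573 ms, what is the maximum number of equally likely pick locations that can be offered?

4

Information budget: (573 − 225)/155 = 2.2452 bits, so n ≤ 2^2.2452 = 4.741 → at most 4.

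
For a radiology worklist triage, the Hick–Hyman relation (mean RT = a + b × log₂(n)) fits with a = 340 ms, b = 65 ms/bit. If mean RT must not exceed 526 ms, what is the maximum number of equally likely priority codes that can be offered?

7

Information budget: (526 − 340)/65 = 2.8615 bits, so n ≤ 2^2.8615 = 7.268 → at most 7.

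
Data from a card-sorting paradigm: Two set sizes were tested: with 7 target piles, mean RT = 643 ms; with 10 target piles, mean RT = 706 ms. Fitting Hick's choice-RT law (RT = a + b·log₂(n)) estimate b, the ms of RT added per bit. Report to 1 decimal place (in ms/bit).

Slope: b = (706 − 643) / (log₂ 10 − log₂ 7) = 63/0.5146 = 122.432 ms/bit.

122.4 ms/bit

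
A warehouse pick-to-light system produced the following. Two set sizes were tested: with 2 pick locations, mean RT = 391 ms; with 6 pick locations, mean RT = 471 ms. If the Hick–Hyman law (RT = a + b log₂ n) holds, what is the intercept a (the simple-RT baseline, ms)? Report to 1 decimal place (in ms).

Slope: b = (471 − 391) / (log₂ 6 − log₂ 2) = 80/1.5850 = 50.474 ms/bit.
Intercept: a = 391 − 50.474·log₂(2) = 340.526 ms.

340.5 ms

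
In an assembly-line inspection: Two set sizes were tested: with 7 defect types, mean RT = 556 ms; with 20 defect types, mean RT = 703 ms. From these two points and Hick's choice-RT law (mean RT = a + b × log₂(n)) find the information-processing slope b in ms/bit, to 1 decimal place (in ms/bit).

b = (RT₂ − RT₁)/(log₂ n₂ − log₂ n₁) = (703 − 556)/(4.3219 − 2.8074) = 97.057 ms/bit.

97.1 ms/bit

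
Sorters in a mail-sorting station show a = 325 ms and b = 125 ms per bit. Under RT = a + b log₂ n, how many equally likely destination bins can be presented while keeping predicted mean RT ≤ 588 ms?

4

125·log₂ n ≤ 588 − 325 = 263, giving log₂ n ≤ 2.1040 and n ≤ 4.299. The largest whole number is 4.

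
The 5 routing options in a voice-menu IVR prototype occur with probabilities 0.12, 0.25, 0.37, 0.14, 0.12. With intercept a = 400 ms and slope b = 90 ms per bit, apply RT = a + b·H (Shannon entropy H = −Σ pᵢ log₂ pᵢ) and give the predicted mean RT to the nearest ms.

595 ms

H = 0.12·log₂(1/0.12) + 0.25·log₂(1/0.25) + 0.37·log₂(1/0.37) + 0.14·log₂(1/0.14) + 0.12·log₂(1/0.12) = 2.1620 bits.
RT = 400 + 90 × 2.1620 = 594.58 ms.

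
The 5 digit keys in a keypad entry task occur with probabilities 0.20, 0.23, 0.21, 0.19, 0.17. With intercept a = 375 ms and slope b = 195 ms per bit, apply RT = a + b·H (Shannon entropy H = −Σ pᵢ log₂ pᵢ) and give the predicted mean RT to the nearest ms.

826 ms

H = 0.20·log₂(1/0.20) + 0.23·log₂(1/0.23) + 0.21·log₂(1/0.21) + 0.19·log₂(1/0.19) + 0.17·log₂(1/0.17) = 2.3147 bits.
RT = 375 + 195 × 2.3147 = 826.36 ms.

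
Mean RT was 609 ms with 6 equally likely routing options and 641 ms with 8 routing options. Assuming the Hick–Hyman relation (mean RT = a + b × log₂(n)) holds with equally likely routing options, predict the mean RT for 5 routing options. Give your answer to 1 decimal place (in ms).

588.7 ms

Fit slope and intercept:
  b = (641 − 609) / (log₂ 8 − log₂ 6) = 32 / (3 − 2.5850) = 77.101 ms/bit
  a = 609 − 77.101 × 2.5850 = 409.696 ms
Then RT(5) = 409.696 + 77.101 × log₂ 5 = 409.696 + 77.101 × 2.3219 ≈ 588.720 ms.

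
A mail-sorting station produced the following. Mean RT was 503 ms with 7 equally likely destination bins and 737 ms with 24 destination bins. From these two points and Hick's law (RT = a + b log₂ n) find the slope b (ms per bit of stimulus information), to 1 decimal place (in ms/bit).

b = (RT₂ − RT₁)/(log₂ n₂ − log₂ n₁) = (737 − 503)/(4.5850 − 2.8074) = 131.638 ms/bit.

131.6 ms/bit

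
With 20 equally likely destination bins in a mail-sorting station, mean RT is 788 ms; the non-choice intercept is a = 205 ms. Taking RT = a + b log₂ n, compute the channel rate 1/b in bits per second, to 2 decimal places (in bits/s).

7.41 bits/s

Choice component = 788 − 205 = 583 ms over log₂(20) = 4.3219 bits.
b = 583 / 4.3219 = 134.893 ms/bit, so 1/b = 7.413 bits/s.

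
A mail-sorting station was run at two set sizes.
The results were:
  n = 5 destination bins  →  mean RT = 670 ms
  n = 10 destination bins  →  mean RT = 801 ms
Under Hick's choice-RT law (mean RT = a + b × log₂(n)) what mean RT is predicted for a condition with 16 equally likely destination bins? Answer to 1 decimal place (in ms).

889.8 ms

Solve the two-equation system in a and b:
  b = (801 − 670) / (log₂ 10 − log₂ 5) = 131 / (3.3219 − 2.3219) = 131.000 ms/bit
  a = 670 − 131.000 × 2.3219 = 365.827 ms
Then RT(16) = 365.827 + 131.000 × log₂ 16 = 365.827 + 131.000 × 4 ≈ 889.827 ms.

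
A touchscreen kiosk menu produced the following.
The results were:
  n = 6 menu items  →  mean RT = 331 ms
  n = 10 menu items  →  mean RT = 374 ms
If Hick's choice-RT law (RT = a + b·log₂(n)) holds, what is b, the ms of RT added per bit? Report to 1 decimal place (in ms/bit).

Slope: b = (374 − 331) / (log₂ 10 − log₂ 6) = 43/0.7370 = 58.347 ms/bit.

58.3 ms/bit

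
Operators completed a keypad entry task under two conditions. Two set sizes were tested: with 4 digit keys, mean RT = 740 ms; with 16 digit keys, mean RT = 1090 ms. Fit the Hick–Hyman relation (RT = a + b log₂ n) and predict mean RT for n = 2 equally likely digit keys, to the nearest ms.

565 ms

With log₂ n on the abscissa the relation is linear; from the two conditions:
  b = (1090 − 740) / (log₂ 16 − log₂ 4) = 350 / (4 − 2) = 175 ms/bit
  a = 740 − 175 × 2 = 390 ms
Then RT(2) = 390 + 175 × log₂ 2 = 390 + 175 × 1 ≈ 565.000 ms.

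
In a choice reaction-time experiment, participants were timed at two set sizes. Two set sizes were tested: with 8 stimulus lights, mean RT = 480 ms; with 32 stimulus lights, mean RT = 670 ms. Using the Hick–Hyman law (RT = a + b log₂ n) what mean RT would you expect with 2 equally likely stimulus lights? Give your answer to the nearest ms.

Fit slope and intercept:
  b = (670 − 480) / (log₂ 32 − log₂ 8) = 190 / (5 − 3) = 95 ms/bit
  a = 480 − 95 × 3 = 195 ms
Then RT(2) = 195 + 95 × log₂ 2 = 195 + 95 × 1 ≈ 290.000 ms.

290 ms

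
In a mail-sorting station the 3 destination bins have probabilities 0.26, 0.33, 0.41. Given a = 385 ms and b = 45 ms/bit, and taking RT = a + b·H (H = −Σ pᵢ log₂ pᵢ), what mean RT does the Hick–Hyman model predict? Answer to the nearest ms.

455 ms

H = 0.26·log₂(1/0.26) + 0.33·log₂(1/0.33) + 0.41·log₂(1/0.41) = 1.5605 bits.
RT = 385 + 45 × 1.5605 = 455.22 ms.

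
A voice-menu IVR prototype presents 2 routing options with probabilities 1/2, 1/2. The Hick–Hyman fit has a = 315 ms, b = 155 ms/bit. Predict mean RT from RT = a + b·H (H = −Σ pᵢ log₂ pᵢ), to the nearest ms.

470 ms

Each term −pᵢ log₂ pᵢ: 0.5·1 + 0.5·1; summed, H = 1.000 bits.
Mean RT = a + bH = 315 + 155·1.000 = 470.00 ms.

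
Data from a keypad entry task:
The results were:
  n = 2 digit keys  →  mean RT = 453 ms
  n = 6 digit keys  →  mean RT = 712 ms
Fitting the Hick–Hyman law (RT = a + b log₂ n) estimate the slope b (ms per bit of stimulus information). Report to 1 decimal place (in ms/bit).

163.4 ms/bit

The slope on a log₂ axis is (712 − 453) / (2.5850 − 1) = 163.411 ms/bit.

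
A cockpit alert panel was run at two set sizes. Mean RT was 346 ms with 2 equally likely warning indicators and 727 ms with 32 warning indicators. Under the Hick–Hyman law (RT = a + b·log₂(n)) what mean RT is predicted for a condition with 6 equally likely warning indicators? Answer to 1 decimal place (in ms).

497.0 ms

With log₂ n on the abscissa the relation is linear; from the two conditions:
  b = (727 − 346) / (log₂ 32 − log₂ 2) = 381 / (5 − 1) = 95.250 ms/bit
  a = 346 − 95.250 × 1 = 250.750 ms
Then RT(6) = 250.750 + 95.250 × log₂ 6 = 250.750 + 95.250 × 2.5850 ≈ 496.968 ms.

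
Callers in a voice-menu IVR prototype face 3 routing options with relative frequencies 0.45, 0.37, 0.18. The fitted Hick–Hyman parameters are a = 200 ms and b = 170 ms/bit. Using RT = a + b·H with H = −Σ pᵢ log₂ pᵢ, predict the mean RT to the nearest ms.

454 ms

Entropy contributions −pᵢ log₂ pᵢ: 0.5184, 0.5307, 0.4453; sum H = 1.4944 bits.
RT = a + bH = 200 + 170·1.4944 = 454.05 ms.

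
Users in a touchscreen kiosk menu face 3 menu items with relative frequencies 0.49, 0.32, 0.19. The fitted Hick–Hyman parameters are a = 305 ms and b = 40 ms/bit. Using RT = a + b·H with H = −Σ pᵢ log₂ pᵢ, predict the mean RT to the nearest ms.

Entropy contributions −pᵢ log₂ pᵢ: 0.5043, 0.5260, 0.4552; sum H = 1.4855 bits.
RT = a + bH = 305 + 40·1.4855 = 364.42 ms.

364 ms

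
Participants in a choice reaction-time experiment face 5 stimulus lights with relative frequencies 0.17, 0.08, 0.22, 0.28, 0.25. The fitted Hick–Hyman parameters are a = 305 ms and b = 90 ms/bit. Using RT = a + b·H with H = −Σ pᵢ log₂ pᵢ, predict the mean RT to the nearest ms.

Entropy contributions −pᵢ log₂ pᵢ: 0.4346, 0.2915, 0.4806, 0.5142, 0.5000; sum H = 2.2209 bits.
RT = a + bH = 305 + 90·2.2209 = 504.88 ms.

505 ms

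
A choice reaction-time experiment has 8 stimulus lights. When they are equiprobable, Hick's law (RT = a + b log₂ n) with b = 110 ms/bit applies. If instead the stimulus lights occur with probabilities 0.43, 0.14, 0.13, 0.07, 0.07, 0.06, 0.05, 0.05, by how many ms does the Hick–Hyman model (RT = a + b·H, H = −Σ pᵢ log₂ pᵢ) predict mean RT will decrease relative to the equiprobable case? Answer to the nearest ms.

53 ms

Equiprobable entropy H₀ = log₂ 8 = 3.0000 bits.
Skewed entropy H = −Σ pᵢ log₂ pᵢ = 2.5162 bits.
ΔRT = b·(H₀ − H) = 110 × 0.4838 = 53.22 ms.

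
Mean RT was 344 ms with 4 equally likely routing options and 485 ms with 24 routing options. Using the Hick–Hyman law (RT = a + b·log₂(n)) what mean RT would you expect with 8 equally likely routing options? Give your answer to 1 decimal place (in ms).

398.5 ms

Solve the two-equation system in a and b:
  b = (485 − 344) / (log₂ 24 − log₂ 4) = 141 / (4.5850 − 2) = 54.546 ms/bit
  a = 344 − 54.546 × 2 = 234.908 ms
Then RT(8) = 234.908 + 54.546 × log₂ 8 = 234.908 + 54.546 × 3 ≈ 398.546 ms.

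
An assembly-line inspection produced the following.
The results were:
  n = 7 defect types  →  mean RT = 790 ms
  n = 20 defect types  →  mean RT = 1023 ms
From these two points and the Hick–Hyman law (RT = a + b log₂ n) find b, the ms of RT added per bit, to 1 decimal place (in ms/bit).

b = (RT₂ − RT₁)/(log₂ n₂ − log₂ n₁) = (1023 − 790)/(4.3219 − 2.8074) = 153.839 ms/bit.

153.8 ms/bit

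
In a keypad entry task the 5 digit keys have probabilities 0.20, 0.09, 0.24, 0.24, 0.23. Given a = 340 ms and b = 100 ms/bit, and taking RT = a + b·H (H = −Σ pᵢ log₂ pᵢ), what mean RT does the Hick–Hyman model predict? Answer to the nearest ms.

Entropy contributions −pᵢ log₂ pᵢ: 0.4644, 0.3127, 0.4941, 0.4941, 0.4877; sum H = 2.2530 bits.
RT = a + bH = 340 + 100·2.2530 = 565.30 ms.

565 ms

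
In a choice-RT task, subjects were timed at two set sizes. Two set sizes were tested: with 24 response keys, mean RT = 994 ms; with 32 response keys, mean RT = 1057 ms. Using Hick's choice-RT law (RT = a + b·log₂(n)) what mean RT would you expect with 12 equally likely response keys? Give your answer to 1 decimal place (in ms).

Solve the two-equation system in a and b:
  b = (1057 − 994) / (log₂ 32 − log₂ 24) = 63 / (5 − 4.5850) = 151.794 ms/bit
  a = 994 − 151.794 × 4.5850 = 298.032 ms
Then RT(12) = 298.032 + 151.794 × log₂ 12 = 298.032 + 151.794 × 3.5850 ≈ 842.206 ms.

842.2 ms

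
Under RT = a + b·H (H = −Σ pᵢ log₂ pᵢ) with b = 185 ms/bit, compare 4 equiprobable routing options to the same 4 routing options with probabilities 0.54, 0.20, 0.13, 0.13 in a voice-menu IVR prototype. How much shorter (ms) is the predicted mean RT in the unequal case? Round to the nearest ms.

54 ms

The RT saving is b·ΔH. Equiprobable H₀ = log₂(4) = 2.0000 bits; with the given probabilities H = 1.7097 bits.
b·(H₀ − H) = 185 × (2.0000 − 1.7097) = 53.70 ms.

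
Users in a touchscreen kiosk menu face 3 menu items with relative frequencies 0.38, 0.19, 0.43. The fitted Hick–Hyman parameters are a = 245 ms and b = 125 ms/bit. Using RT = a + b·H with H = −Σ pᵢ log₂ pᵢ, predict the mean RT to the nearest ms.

434 ms

Entropy contributions −pᵢ log₂ pᵢ: 0.5305, 0.4552, 0.5236; sum H = 1.5092 bits.
RT = a + bH = 245 + 125·1.5092 = 433.66 ms.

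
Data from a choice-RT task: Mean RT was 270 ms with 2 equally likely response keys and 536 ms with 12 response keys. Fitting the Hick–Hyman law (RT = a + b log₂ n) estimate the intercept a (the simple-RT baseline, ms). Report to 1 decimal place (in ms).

Slope: b = (536 − 270) / (log₂ 12 − log₂ 2) = 266/2.5850 = 102.903 ms/bit.
Intercept: a = 270 − 102.903·log₂(2) = 167.097 ms.

167.1 ms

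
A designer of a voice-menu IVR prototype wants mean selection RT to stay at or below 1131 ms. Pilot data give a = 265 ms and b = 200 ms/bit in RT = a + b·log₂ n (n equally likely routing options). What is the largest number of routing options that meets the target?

Set 265 + 200·log₂ n ≤ 1131 → log₂ n ≤ (1131 − 265)/200 = 4.3300.
So n ≤ 2^4.3300 = 20.112; the largest integer n is 20.

20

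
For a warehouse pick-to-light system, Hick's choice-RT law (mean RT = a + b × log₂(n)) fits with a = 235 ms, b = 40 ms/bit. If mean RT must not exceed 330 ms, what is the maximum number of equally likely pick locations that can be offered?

5

Information budget: (330 − 235)/40 = 2.3750 bits, so n ≤ 2^2.3750 = 5.187 → at most 5.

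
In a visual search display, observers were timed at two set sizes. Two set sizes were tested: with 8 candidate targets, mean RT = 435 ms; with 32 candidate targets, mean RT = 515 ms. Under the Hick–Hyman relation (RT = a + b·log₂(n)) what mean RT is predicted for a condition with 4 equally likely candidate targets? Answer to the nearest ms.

Solve the two-equation system in a and b:
  b = (515 − 435) / (log₂ 32 − log₂ 8) = 80 / (5 − 3) = 40 ms/bit
  a = 435 − 40 × 3 = 315 ms
Then RT(4) = 315 + 40 × log₂ 4 = 315 + 40 × 2 ≈ 395.000 ms.

395 ms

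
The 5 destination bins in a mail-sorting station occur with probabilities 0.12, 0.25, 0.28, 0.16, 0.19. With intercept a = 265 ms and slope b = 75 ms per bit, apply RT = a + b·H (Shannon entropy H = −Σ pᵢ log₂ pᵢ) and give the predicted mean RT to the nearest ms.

434 ms

H = 0.12·log₂(1/0.12) + 0.25·log₂(1/0.25) + 0.28·log₂(1/0.28) + 0.16·log₂(1/0.16) + 0.19·log₂(1/0.19) = 2.2595 bits.
RT = 265 + 75 × 2.2595 = 434.46 ms.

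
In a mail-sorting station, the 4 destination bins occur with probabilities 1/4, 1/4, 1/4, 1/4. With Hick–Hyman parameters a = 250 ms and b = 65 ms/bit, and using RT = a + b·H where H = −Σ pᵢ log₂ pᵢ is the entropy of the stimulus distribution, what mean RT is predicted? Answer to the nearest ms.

H = −Σ pᵢ log₂ pᵢ = 0.25·2 + 0.25·2 + 0.25·2 + 0.25·2 = 2.000 bits.
RT = 250 + 65 × 2.000 = 380.00 ms.

380 ms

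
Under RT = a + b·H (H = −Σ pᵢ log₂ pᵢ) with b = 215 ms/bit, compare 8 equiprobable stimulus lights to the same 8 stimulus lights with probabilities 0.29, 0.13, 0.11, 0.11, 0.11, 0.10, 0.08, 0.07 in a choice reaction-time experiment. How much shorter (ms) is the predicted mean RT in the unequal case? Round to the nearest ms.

34 ms

Equiprobable entropy H₀ = log₂ 8 = 3.0000 bits.
Skewed entropy H = −Σ pᵢ log₂ pᵢ = 2.8437 bits.
ΔRT = b·(H₀ − H) = 215 × 0.1563 = 33.61 ms.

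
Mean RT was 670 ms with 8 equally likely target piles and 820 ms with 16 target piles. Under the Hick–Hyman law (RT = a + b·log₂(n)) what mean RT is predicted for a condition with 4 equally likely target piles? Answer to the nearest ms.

520 ms

RT is linear in log₂ n, so two points fix the line:
  b = (820 − 670) / (log₂ 16 − log₂ 8) = 150 / (4 − 3) = 150 ms/bit
  a = 670 − 150 × 3 = 220 ms
Then RT(4) = 220 + 150 × log₂ 4 = 220 + 150 × 2 ≈ 520.000 ms.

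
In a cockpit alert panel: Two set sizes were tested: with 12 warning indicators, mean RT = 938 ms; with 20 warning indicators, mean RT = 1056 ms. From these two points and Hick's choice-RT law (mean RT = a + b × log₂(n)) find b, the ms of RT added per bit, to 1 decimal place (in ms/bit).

Slope: b = (1056 − 938) / (log₂ 20 − log₂ 12) = 118/0.7370 = 160.116 ms/bit.

160.1 ms/bit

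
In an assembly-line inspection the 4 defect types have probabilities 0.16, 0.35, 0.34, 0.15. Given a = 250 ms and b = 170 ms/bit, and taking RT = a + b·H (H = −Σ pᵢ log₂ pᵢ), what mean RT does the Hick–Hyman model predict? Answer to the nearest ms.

572 ms

Entropy contributions −pᵢ log₂ pᵢ: 0.4230, 0.5301, 0.5292, 0.4105; sum H = 1.8928 bits.
RT = a + bH = 250 + 170·1.8928 = 571.78 ms.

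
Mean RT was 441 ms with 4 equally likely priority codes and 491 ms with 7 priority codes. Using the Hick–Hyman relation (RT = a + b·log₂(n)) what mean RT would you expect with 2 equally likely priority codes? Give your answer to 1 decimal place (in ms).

Fit slope and intercept:
  b = (491 − 441) / (log₂ 7 − log₂ 4) = 50 / (2.8074 − 2) = 61.931 ms/bit
  a = 441 − 61.931 × 2 = 317.139 ms
Then RT(2) = 317.139 + 61.931 × log₂ 2 = 317.139 + 61.931 × 1 ≈ 379.069 ms.

379.1 ms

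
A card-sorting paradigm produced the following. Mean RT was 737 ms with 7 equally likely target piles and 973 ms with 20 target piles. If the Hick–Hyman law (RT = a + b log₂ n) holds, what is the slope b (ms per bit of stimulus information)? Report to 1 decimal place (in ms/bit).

The slope on a log₂ axis is (973 − 737) / (4.3219 − 2.8074) = 155.819 ms/bit.

155.8 ms/bit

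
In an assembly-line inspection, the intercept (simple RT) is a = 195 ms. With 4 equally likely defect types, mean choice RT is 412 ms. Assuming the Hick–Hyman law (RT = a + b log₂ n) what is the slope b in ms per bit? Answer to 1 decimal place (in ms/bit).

b = (412 − 195) / log₂(4) = 217 / 2 = 108.500 ms/bit.

108.5 ms/bit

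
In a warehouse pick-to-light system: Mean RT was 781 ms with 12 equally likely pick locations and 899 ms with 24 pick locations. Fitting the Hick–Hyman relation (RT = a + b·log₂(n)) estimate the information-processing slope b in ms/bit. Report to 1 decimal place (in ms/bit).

118.0 ms/bit

Slope: b = (899 − 781) / (log₂ 24 − log₂ 12) = 118/1.0000 = 118.000 ms/bit.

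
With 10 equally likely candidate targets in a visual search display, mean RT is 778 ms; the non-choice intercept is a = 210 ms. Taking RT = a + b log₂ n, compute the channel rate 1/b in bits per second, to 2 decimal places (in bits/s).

5.85 bits/s

b = (778 − 210)/log₂ 10 = 568/3.3219 = 170.985 ms per bit = 0.17099 s/bit; the reciprocal is 5.848 bits/s.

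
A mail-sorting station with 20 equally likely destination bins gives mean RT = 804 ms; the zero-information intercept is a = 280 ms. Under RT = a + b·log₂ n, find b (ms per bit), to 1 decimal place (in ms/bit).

121.2 ms/bit

b = (804 − 280) / log₂(20) = 524 / 4.3219 = 121.242 ms/bit.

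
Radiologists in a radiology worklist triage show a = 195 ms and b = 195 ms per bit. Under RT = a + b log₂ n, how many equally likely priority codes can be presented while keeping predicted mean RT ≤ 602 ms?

195·log₂ n ≤ 602 − 195 = 407, giving log₂ n ≤ 2.0872 and n ≤ 4.249. The largest whole number is 4.

4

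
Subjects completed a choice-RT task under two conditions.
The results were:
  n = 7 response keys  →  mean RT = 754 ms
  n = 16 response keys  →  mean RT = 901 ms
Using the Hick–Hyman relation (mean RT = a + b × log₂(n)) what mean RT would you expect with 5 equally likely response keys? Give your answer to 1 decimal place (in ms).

694.2 ms

Fit slope and intercept:
  b = (901 − 754) / (log₂ 16 − log₂ 7) = 147 / (4 − 2.8074) = 123.255 ms/bit
  a = 754 − 123.255 × 2.8074 = 407.978 ms
Then RT(5) = 407.978 + 123.255 × log₂ 5 = 407.978 + 123.255 × 2.3219 ≈ 694.169 ms.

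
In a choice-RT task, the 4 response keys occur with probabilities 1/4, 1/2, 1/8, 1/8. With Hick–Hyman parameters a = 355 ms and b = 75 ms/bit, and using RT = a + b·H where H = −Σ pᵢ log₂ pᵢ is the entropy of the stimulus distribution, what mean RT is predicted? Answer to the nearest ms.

H = −Σ pᵢ log₂ pᵢ = 0.25·2 + 0.5·1 + 0.125·3 + 0.125·3 = 1.750 bits.
RT = 355 + 75 × 1.750 = 486.25 ms.

486 ms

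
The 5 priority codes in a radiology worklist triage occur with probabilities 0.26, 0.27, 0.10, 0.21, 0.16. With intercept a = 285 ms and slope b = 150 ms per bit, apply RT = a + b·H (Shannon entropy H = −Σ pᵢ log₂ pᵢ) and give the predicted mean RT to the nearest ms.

Entropy contributions −pᵢ log₂ pᵢ: 0.5053, 0.5100, 0.3322, 0.4728, 0.4230; sum H = 2.2433 bits.
RT = a + bH = 285 + 150·2.2433 = 621.50 ms.

622 ms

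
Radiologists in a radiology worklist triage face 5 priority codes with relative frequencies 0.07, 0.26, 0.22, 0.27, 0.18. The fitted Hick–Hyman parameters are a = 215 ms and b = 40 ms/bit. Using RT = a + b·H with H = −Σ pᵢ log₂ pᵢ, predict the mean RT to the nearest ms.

Entropy contributions −pᵢ log₂ pᵢ: 0.2686, 0.5053, 0.4806, 0.5100, 0.4453; sum H = 2.2097 bits.
RT = a + bH = 215 + 40·2.2097 = 303.39 ms.

303 ms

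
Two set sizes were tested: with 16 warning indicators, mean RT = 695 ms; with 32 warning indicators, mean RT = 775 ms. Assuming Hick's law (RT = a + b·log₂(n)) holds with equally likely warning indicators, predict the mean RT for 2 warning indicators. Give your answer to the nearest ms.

455 ms

RT is linear in log₂ n, so two points fix the line:
  b = (775 − 695) / (log₂ 32 − log₂ 16) = 80 / (5 − 4) = 80 ms/bit
  a = 695 − 80 × 4 = 375 ms
Then RT(2) = 375 + 80 × log₂ 2 = 375 + 80 × 1 ≈ 455.000 ms.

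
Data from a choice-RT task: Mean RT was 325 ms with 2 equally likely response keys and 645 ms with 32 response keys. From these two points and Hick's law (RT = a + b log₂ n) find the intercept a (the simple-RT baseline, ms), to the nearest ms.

245 ms

The slope on a log₂ axis is (645 − 325) / (5 − 1) = 80 ms/bit.
a = RT₁ − b·log₂ n₁ = 325 − 80 × 1 = 245.000 ms.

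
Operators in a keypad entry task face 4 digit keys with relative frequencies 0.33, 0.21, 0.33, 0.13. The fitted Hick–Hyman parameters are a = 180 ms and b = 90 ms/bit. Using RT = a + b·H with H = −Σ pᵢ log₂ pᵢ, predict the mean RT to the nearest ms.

352 ms

Entropy contributions −pᵢ log₂ pᵢ: 0.5278, 0.4728, 0.5278, 0.3826; sum H = 1.9111 bits.
RT = a + bH = 180 + 90·1.9111 = 352.00 ms.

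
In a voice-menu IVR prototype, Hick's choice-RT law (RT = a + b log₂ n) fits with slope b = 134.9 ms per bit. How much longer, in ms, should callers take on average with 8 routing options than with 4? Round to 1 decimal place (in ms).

134.9 ms

Only the slope matters, since a is common to both: ΔRT = b·log₂(n₂/n₁).
log₂(8) − log₂(4) = log₂(8/4) = log₂(2) = 1.
ΔRT = 134.9 × 1.0000 = 134.900 ms.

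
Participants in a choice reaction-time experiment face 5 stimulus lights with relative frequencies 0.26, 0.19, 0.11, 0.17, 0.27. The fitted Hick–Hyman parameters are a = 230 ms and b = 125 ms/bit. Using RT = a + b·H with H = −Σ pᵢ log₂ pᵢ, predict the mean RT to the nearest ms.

512 ms

H = 0.26·log₂(1/0.26) + 0.19·log₂(1/0.19) + 0.11·log₂(1/0.11) + 0.17·log₂(1/0.17) + 0.27·log₂(1/0.27) = 2.2554 bits.
RT = 230 + 125 × 2.2554 = 511.93 ms.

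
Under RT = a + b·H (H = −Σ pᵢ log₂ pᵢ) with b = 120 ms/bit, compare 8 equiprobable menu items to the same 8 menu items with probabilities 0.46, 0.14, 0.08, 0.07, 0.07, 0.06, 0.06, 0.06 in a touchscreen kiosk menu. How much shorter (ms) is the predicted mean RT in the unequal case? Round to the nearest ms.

63 ms

Equiprobable entropy H₀ = log₂ 8 = 3.0000 bits.
Skewed entropy H = −Σ pᵢ log₂ pᵢ = 2.4717 bits.
ΔRT = b·(H₀ − H) = 120 × 0.5283 = 63.40 ms.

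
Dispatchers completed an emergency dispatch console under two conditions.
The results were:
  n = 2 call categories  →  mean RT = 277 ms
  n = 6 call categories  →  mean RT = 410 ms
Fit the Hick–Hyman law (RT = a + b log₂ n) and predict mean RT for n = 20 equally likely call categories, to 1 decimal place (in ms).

With log₂ n on the abscissa the relation is linear; from the two conditions:
  b = (410 − 277) / (log₂ 6 − log₂ 2) = 133 / (2.5850 − 1) = 83.914 ms/bit
  a = 277 − 83.914 × 1 = 193.086 ms
Then RT(20) = 193.086 + 83.914 × log₂ 20 = 193.086 + 83.914 × 4.3219 ≈ 555.755 ms.

555.8 ms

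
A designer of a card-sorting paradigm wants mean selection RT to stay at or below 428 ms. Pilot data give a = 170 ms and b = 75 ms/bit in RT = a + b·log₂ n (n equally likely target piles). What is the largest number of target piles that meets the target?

75·log₂ n ≤ 428 − 170 = 258, giving log₂ n ≤ 3.4400 and n ≤ 10.853. The largest whole number is 10.

10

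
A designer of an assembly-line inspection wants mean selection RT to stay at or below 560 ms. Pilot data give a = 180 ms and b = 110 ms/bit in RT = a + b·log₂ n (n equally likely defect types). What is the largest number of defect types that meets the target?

110·log₂ n ≤ 560 − 180 = 380, giving log₂ n ≤ 3.4545 and n ≤ 10.963. The largest whole number is 10.

10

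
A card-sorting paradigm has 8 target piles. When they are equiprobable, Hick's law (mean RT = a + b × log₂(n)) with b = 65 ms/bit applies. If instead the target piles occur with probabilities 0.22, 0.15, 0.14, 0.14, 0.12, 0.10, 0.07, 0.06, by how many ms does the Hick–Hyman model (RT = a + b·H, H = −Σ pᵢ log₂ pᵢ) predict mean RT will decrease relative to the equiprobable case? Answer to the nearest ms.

Equiprobable entropy H₀ = log₂ 8 = 3.0000 bits.
Skewed entropy H = −Σ pᵢ log₂ pᵢ = 2.8967 bits.
ΔRT = b·(H₀ − H) = 65 × 0.1033 = 6.72 ms.

7 ms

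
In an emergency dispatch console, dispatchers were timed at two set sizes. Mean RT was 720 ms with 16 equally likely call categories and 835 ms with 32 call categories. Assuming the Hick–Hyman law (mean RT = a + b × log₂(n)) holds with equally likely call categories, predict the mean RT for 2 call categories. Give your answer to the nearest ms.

Fit slope and intercept:
  b = (835 − 720) / (log₂ 32 − log₂ 16) = 115 / (5 − 4) = 115 ms/bit
  a = 720 − 115 × 4 = 260 ms
Then RT(2) = 260 + 115 × log₂ 2 = 260 + 115 × 1 ≈ 375.000 ms.

375 ms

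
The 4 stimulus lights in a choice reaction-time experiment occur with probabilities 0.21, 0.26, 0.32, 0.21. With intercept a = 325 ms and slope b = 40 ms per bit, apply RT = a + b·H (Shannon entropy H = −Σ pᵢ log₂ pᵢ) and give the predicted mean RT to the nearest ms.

H = 0.21·log₂(1/0.21) + 0.26·log₂(1/0.26) + 0.32·log₂(1/0.32) + 0.21·log₂(1/0.21) = 1.9770 bits.
RT = 325 + 40 × 1.9770 = 404.08 ms.

404 ms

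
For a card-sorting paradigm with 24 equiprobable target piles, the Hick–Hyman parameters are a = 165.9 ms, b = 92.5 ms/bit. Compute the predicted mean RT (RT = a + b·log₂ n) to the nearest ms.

590 ms

log₂(24) = 4.5850 bits, so RT = 165.9 + 92.5 × 4.5850 ≈ 590.009 ms.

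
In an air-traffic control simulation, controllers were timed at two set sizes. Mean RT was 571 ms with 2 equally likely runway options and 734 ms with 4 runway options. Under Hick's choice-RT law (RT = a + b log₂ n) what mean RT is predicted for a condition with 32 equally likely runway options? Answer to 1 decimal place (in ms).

1223.0 ms

RT is linear in log₂ n, so two points fix the line:
  b = (734 − 571) / (log₂ 4 − log₂ 2) = 163 / (2 − 1) = 163.000 ms/bit
  a = 571 − 163.000 × 1 = 408.000 ms
Then RT(32) = 408.000 + 163.000 × log₂ 32 = 408.000 + 163.000 × 5 ≈ 1223.000 ms.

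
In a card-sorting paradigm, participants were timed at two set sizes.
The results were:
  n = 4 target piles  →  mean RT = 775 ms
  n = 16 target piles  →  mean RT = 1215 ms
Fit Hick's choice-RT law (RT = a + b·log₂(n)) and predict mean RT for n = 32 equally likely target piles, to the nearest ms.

With log₂ n on the abscissa the relation is linear; from the two conditions:
  b = (1215 − 775) / (log₂ 16 − log₂ 4) = 440 / (4 − 2) = 220 ms/bit
  a = 775 − 220 × 2 = 335 ms
Then RT(32) = 335 + 220 × log₂ 32 = 335 + 220 × 5 ≈ 1435.000 ms.

1435 ms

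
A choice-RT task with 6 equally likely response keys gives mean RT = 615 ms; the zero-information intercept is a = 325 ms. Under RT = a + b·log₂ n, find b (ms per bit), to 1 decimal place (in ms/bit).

b = (615 − 325) / log₂(6) = 290 / 2.5850 = 112.187 ms/bit.

112.2 ms/bit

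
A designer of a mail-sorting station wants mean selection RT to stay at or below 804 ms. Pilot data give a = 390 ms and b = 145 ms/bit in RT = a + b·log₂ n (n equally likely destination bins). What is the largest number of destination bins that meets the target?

Set 390 + 145·log₂ n ≤ 804 → log₂ n ≤ (804 − 390)/145 = 2.8552.
So n ≤ 2^2.8552 = 7.236; the largest integer n is 7.

7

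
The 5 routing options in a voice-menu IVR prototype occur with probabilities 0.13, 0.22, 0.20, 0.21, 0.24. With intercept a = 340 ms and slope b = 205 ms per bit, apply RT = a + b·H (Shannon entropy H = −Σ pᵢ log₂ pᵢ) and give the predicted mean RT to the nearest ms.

810 ms

Entropy contributions −pᵢ log₂ pᵢ: 0.3826, 0.4806, 0.4644, 0.4728, 0.4941; sum H = 2.2946 bits.
RT = a + bH = 340 + 205·2.2946 = 810.38 ms.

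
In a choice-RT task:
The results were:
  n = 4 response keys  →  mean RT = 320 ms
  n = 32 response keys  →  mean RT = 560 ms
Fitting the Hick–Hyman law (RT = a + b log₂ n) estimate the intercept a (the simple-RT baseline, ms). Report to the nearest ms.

160 ms

b = (RT₂ − RT₁)/(log₂ n₂ − log₂ n₁) = (560 − 320)/(5 − 2) = 80 ms/bit.
a = RT₁ − b·log₂ n₁ = 320 − 80 × 2 = 160.000 ms.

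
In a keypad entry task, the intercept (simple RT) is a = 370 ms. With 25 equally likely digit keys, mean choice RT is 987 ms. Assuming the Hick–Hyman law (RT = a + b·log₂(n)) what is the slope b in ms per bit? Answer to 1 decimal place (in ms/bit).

132.9 ms/bit

25 alternatives carry log₂ 25 = 4.6439 bits; the choice cost is 987 − 370 = 617 ms, so b = 617/4.6439 = 132.864 ms/bit.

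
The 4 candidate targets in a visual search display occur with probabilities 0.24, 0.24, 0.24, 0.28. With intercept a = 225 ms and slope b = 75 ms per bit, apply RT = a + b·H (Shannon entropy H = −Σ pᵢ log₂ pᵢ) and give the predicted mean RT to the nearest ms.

Entropy contributions −pᵢ log₂ pᵢ: 0.4941, 0.4941, 0.4941, 0.5142; sum H = 1.9966 bits.
RT = a + bH = 225 + 75·1.9966 = 374.75 ms.

375 ms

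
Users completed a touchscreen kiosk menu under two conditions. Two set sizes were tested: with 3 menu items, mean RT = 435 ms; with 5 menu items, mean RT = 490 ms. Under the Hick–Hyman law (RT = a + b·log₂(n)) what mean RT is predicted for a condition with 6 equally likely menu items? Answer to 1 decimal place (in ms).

Solve the two-equation system in a and b:
  b = (490 − 435) / (log₂ 5 − log₂ 3) = 55 / (2.3219 − 1.5850) = 74.630 ms/bit
  a = 435 − 74.630 × 1.5850 = 316.714 ms
Then RT(6) = 316.714 + 74.630 × log₂ 6 = 316.714 + 74.630 × 2.5850 ≈ 509.630 ms.

509.6 ms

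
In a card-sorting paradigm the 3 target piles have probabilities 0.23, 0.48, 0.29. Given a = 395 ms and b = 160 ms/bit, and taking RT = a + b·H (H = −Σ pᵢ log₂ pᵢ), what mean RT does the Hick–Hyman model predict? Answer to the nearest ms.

H = 0.23·log₂(1/0.23) + 0.48·log₂(1/0.48) + 0.29·log₂(1/0.29) = 1.5138 bits.
RT = 395 + 160 × 1.5138 = 637.21 ms.

637 ms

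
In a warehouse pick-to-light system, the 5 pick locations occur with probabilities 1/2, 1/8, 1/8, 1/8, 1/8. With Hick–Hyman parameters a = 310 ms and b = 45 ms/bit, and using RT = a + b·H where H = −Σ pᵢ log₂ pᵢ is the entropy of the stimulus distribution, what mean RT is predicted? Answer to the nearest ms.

H = −Σ pᵢ log₂ pᵢ = 0.5·1 + 0.125·3 + 0.125·3 + 0.125·3 + 0.125·3 = 2.000 bits.
RT = 310 + 45 × 2.000 = 400.00 ms.

400 ms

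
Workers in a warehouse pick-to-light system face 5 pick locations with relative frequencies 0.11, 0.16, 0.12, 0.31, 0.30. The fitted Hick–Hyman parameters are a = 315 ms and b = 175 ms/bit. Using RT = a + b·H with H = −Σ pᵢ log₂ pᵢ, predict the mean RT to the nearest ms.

697 ms

H = 0.11·log₂(1/0.11) + 0.16·log₂(1/0.16) + 0.12·log₂(1/0.12) + 0.31·log₂(1/0.31) + 0.30·log₂(1/0.30) = 2.1853 bits.
RT = 315 + 175 × 2.1853 = 697.42 ms.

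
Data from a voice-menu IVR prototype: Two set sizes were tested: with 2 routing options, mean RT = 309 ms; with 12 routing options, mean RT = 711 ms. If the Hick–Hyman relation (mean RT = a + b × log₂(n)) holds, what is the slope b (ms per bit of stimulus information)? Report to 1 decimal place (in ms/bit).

Slope: b = (711 − 309) / (log₂ 12 − log₂ 2) = 402/2.5850 = 155.515 ms/bit.

155.5 ms/bit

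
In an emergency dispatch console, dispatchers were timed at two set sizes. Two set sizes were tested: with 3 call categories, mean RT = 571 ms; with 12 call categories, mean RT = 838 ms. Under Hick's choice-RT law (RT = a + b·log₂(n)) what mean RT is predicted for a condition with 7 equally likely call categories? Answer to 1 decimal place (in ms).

RT is linear in log₂ n, so two points fix the line:
  b = (838 − 571) / (log₂ 12 − log₂ 3) = 267 / (3.5850 − 1.5850) = 133.500 ms/bit
  a = 571 − 133.500 × 1.5850 = 359.408 ms
Then RT(7) = 359.408 + 133.500 × log₂ 7 = 359.408 + 133.500 × 2.8074 ≈ 734.189 ms.

734.2 ms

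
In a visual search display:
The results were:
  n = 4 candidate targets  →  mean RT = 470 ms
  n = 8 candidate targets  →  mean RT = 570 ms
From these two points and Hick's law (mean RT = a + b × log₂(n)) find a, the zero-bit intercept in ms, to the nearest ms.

Slope: b = (570 − 470) / (log₂ 8 − log₂ 4) = 100/1.0000 = 100 ms/bit.
a = RT₁ − b·log₂ n₁ = 470 − 100 × 2 = 270.000 ms.

270 ms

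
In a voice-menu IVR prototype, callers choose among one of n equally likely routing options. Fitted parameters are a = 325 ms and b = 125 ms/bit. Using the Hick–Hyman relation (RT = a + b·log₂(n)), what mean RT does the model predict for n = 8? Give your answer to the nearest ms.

log₂(8) = 3 bits, so RT = 325 + 125 × 3 ≈ 700.000 ms.

700 ms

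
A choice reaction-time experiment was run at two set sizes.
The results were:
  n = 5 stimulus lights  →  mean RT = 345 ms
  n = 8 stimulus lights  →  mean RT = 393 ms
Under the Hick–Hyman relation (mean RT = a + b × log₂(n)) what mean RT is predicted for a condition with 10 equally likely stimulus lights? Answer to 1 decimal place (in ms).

Fit slope and intercept:
  b = (393 − 345) / (log₂ 8 − log₂ 5) = 48 / (3 − 2.3219) = 70.789 ms/bit
  a = 345 − 70.789 × 2.3219 = 180.633 ms
Then RT(10) = 180.633 + 70.789 × log₂ 10 = 180.633 + 70.789 × 3.3219 ≈ 415.789 ms.

415.8 ms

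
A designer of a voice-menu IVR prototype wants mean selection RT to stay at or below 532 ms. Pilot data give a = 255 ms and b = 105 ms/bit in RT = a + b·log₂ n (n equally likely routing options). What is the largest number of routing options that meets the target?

105·log₂ n ≤ 532 − 255 = 277, giving log₂ n ≤ 2.6381 and n ≤ 6.225. The largest whole number is 6.

6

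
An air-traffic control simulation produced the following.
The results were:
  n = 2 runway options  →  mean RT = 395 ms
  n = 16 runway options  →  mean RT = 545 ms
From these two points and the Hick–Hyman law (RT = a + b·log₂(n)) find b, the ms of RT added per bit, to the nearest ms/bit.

Slope: b = (545 − 395) / (log₂ 16 − log₂ 2) = 150/3.0000 = 50 ms/bit.

50 ms/bit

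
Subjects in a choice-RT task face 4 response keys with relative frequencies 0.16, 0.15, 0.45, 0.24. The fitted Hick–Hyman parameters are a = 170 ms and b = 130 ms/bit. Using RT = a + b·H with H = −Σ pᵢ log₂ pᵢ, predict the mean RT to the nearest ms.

H = 0.16·log₂(1/0.16) + 0.15·log₂(1/0.15) + 0.45·log₂(1/0.45) + 0.24·log₂(1/0.24) = 1.8461 bits.
RT = 170 + 130 × 1.8461 = 409.99 ms.

410 ms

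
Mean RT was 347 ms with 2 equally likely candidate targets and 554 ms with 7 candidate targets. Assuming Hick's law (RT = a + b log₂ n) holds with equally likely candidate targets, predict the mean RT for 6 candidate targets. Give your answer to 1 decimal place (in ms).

528.5 ms

RT is linear in log₂ n, so two points fix the line:
  b = (554 − 347) / (log₂ 7 − log₂ 2) = 207 / (2.8074 − 1) = 114.532 ms/bit
  a = 347 − 114.532 × 1 = 232.468 ms
Then RT(6) = 232.468 + 114.532 × log₂ 6 = 232.468 + 114.532 × 2.5850 ≈ 528.529 ms.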